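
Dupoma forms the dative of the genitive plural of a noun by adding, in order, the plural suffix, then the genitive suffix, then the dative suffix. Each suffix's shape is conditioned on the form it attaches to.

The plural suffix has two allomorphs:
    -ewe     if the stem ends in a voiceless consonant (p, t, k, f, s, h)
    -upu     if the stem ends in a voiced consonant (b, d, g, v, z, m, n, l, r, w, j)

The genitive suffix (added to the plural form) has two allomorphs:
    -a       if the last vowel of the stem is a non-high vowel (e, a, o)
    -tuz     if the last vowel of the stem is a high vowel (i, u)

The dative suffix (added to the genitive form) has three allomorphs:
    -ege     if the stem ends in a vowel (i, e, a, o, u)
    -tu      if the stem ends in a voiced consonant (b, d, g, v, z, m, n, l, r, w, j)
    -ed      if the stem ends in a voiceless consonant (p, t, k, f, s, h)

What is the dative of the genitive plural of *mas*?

*mas* — final consonant /s/ (voiceless) → -ewe → *masewe*.
Since the last vowel of the plural form *masewe* is /e/ (a non-high vowel), it takes -a, giving *masewea*.
The genitive form *masewea*: final sound = /a/, a vowel → -ege → *maseweaege*.

maseweaege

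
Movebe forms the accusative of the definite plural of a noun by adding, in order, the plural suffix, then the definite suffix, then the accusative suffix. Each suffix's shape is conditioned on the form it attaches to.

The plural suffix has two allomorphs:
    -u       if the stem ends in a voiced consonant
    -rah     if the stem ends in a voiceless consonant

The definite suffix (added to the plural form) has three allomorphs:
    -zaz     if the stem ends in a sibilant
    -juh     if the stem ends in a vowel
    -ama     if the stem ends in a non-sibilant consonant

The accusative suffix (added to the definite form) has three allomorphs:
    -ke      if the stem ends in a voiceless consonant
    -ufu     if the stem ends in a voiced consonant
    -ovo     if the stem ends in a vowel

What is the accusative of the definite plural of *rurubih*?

rurubihrahamaovo

Since the final consonant of *rurubih* is /h/ (voiceless), it takes -rah, giving *rurubihrah*.
The plural form *rurubihrah* — final sound /h/ (a non-sibilant consonant) → -ama → *rurubihrahama*.
Since the final sound of the definite form *rurubihrahama* is /a/ (a vowel), it takes -ovo, giving *rurubihrahamaovo*.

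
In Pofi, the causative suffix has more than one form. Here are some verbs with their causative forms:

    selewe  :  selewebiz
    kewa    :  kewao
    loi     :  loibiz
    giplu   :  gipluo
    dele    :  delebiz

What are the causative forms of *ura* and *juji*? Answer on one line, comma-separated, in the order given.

The alternation tracks the last vowel of the stem — -biz when the last vowel of the stem is a front vowel (*selewe*, *loi*, *dele*); -o when the last vowel of the stem is a back vowel (*kewa*, *giplu*).
*ura* — last vowel /a/ (a back vowel) → -o → *urao*.
Since the last vowel of *juji* is /i/ (a front vowel), it takes -biz, giving *jujibiz*.

urao, jujibiz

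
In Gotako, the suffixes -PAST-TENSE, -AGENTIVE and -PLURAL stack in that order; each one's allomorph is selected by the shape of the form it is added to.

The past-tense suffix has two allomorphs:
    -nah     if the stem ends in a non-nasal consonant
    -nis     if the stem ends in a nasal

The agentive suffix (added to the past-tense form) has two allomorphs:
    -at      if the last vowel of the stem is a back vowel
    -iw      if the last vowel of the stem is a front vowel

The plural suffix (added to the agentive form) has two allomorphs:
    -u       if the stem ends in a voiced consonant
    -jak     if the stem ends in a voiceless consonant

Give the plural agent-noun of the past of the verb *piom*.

*piom*: final consonant = /m/, a nasal → -nis → *piomnis*.
The past-tense form *piomnis*: last vowel = /i/, a front vowel → -iw → *piomnisiw*.
Since the final consonant of the agentive form *piomnisiw* is /w/ (voiced), it takes -u, giving *piomnisiwu*.

piomnisiwu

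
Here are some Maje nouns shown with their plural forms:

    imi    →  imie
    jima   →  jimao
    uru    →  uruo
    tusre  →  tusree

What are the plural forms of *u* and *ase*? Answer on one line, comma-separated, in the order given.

uo, asee

The alternation tracks the last vowel of the stem — -e when the last vowel of the stem is a front vowel (*imi*, *tusre*); -o when the last vowel of the stem is a back vowel (*jima*, *uru*).
*u*: last vowel = /u/, a back vowel → -o → *uo*.
*ase* — last vowel /e/ (a front vowel) → -e → *asee*.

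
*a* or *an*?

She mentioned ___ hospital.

a

The indefinite article is chosen by the initial *sound* of the following word, not its spelling.
*hospital* begins with the sound /h/ (h is pronounced) — a consonant sound.
So the article is *a*: She mentioned a hospital.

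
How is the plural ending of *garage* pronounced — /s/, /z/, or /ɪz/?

/ɪz/

The stem *garage* ends in a sibilant (/s, z, ʃ, ʒ, tʃ, dʒ/).
The plural suffix surfaces as /ɪz/ after sibilants, /s/ after other voiceless consonants, and /z/ after other voiced sounds.
So the plural -s on *garage* is pronounced /ɪz/.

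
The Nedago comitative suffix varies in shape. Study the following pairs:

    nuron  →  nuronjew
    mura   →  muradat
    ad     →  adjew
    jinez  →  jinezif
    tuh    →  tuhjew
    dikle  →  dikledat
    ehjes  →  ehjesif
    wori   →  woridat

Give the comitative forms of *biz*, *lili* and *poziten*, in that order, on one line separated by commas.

The pattern is sibilance of the final sound: -if when the stem ends in a sibilant (*jinez*, *ehjes*); -jew when the stem ends in a non-sibilant consonant (*nuron*, *ad*, *tuh*); -dat when the stem ends in a vowel (*mura*, *dikle*, *wori*).
*biz* — final sound /z/ (a sibilant) → -if → *bizif*.
*lili*: final sound = /i/, a vowel → -dat → *lilidat*.
The final sound of *poziten* is /n/, which is a non-sibilant consonant, so the suffix is -jew, giving *pozitenjew*.

bizif, lilidat, pozitenjew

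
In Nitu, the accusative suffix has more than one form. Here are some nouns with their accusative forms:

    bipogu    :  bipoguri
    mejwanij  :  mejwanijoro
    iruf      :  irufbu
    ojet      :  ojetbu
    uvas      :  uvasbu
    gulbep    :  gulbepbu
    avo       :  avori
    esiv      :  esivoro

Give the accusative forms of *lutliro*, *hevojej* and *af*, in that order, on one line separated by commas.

lutlirori, hevojejoro, afbu

The suffix is conditioned by the final sound: -bu when the stem ends in a voiceless consonant (*iruf*, *ojet*, *uvas*, *gulbep*); -oro when the stem ends in a voiced consonant (*mejwanij*, *esiv*); -ri when the stem ends in a vowel (*bipogu*, *avo*).
*lutliro* — final sound /o/ (a vowel) → -ri → *lutlirori*.
The final sound of *hevojej* is /j/, which is a voiced consonant, so the suffix is -oro, giving *hevojejoro*.
*af*: final sound = /f/, a voiceless consonant → -bu → *afbu*.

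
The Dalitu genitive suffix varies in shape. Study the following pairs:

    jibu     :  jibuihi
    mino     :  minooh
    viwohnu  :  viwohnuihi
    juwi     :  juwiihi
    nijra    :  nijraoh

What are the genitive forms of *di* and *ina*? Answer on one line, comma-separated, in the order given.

The alternation tracks the last vowel of the stem — -ihi when the last vowel of the stem is a high vowel (*jibu*, *viwohnu*, *juwi*); -oh when the last vowel of the stem is a non-high vowel (*mino*, *nijra*).
Since the last vowel of *di* is /i/ (a high vowel), it takes -ihi, giving *diihi*.
The last vowel of *ina* is /a/, which is a non-high vowel, so the suffix is -oh, giving *inaoh*.

diihi, inaoh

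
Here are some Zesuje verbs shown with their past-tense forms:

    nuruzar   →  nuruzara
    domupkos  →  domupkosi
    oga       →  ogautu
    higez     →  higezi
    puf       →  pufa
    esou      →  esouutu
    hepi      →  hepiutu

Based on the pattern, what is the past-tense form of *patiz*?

The alternation tracks the final sound of the stem — -i when the stem ends in a sibilant (*domupkos*, *higez*); -a when the stem ends in a non-sibilant consonant (*nuruzar*, *puf*); -utu when the stem ends in a vowel (*oga*, *esou*, *hepi*).
The final sound of *patiz* is /z/, which is a sibilant, so the suffix is -i, giving *patizi*.

patizi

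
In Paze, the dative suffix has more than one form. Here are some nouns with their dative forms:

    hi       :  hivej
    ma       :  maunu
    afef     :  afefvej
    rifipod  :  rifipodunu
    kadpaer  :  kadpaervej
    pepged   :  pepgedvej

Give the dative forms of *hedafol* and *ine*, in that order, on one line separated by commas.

hedafolunu, inevej

The suffix is conditioned by the last vowel: -vej when the last vowel of the stem is a front vowel (*hi*, *afef*, *kadpaer*, *pepged*); -unu when the last vowel of the stem is a back vowel (*ma*, *rifipod*).
Since the last vowel of *hedafol* is /o/ (a back vowel), it takes -unu, giving *hedafolunu*.
*ine*: last vowel = /e/, a front vowel → -vej → *inevej*.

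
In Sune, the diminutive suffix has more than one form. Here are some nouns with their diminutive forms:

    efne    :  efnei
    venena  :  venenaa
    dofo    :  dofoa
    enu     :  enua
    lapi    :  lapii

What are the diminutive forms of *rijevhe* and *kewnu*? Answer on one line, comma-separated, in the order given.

rijevhei, kewnua

Looking at the last vowel of each stem: -i when the last vowel of the stem is a front vowel (*efne*, *lapi*); -a when the last vowel of the stem is a back vowel (*venena*, *dofo*, *enu*).
Since the last vowel of *rijevhe* is /e/ (a front vowel), it takes -i, giving *rijevhei*.
Since the last vowel of *kewnu* is /u/ (a back vowel), it takes -a, giving *kewnua*.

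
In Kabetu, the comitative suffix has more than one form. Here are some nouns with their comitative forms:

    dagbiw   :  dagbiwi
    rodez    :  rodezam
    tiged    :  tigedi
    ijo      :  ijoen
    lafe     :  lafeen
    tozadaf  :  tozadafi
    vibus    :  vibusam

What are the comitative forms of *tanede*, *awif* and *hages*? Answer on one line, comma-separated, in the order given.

The pattern is sibilance of the final sound: -am when the stem ends in a sibilant (*rodez*, *vibus*); -i when the stem ends in a non-sibilant consonant (*dagbiw*, *tiged*, *tozadaf*); -en when the stem ends in a vowel (*ijo*, *lafe*).
*tanede* — final sound /e/ (a vowel) → -en → *tanedeen*.
The final sound of *awif* is /f/, which is a non-sibilant consonant, so the suffix is -i, giving *awifi*.
*hages*: final sound = /s/, a sibilant → -am → *hagesam*.

tanedeen, awifi, hagesam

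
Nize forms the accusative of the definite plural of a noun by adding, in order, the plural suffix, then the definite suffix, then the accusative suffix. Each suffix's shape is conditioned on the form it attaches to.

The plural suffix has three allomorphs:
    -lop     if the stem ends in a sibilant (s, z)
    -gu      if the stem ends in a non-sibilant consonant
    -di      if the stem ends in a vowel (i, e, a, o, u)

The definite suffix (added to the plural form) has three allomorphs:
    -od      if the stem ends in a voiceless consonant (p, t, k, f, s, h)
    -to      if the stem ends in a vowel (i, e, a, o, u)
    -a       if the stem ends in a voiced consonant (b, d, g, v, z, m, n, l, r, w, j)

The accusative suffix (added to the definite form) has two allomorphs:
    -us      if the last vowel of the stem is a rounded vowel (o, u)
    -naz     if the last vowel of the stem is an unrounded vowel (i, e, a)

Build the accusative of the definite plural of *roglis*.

The final sound of *roglis* is /s/, which is a sibilant, so the plural suffix is -lop, giving *roglislop*.
The final sound of the plural form *roglislop* is /p/, which is a voiceless consonant, so the definite suffix is -od, giving *roglislopod*.
Since the last vowel of the definite form *roglislopod* is /o/ (a rounded vowel), it takes -us, giving *roglislopodus*.

roglislopodus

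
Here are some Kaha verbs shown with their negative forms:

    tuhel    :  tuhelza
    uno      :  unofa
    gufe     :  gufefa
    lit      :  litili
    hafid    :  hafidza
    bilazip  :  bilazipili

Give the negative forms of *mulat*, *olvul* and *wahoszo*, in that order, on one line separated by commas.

The suffix is conditioned by the final sound: -ili when the stem ends in a voiceless consonant (*lit*, *bilazip*); -za when the stem ends in a voiced consonant (*tuhel*, *hafid*); -fa when the stem ends in a vowel (*uno*, *gufe*).
*mulat* — final sound /t/ (a voiceless consonant) → -ili → *mulatili*.
*olvul* — final sound /l/ (a voiced consonant) → -za → *olvulza*.
*wahoszo* — final sound /o/ (a vowel) → -fa → *wahoszofa*.

mulatili, olvulza, wahoszofa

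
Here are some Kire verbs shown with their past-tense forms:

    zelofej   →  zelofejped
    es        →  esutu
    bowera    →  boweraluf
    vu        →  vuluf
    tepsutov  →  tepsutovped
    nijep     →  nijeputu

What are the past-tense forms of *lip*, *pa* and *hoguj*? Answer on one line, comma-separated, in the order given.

liputu, paluf, hogujped

The pattern is voicing of the final sound: -utu when the stem ends in a voiceless consonant (*es*, *nijep*); -ped when the stem ends in a voiced consonant (*zelofej*, *tepsutov*); -luf when the stem ends in a vowel (*bowera*, *vu*).
Since the final sound of *lip* is /p/ (a voiceless consonant), it takes -utu, giving *liputu*.
*pa*: final sound = /a/, a vowel → -luf → *paluf*.
Since the final sound of *hoguj* is /j/ (a voiced consonant), it takes -ped, giving *hogujped*.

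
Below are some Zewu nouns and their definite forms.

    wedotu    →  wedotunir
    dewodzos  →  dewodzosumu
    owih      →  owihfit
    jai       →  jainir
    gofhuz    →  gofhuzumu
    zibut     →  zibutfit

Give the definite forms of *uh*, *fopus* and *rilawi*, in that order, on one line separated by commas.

The suffix is conditioned by the final sound: -umu when the stem ends in a sibilant (*dewodzos*, *gofhuz*); -fit when the stem ends in a non-sibilant consonant (*owih*, *zibut*); -nir when the stem ends in a vowel (*wedotu*, *jai*).
*uh* — final sound /h/ (a non-sibilant consonant) → -fit → *uhfit*.
*fopus* — final sound /s/ (a sibilant) → -umu → *fopusumu*.
Since the final sound of *rilawi* is /i/ (a vowel), it takes -nir, giving *rilawinir*.

uhfit, fopusumu, rilawinir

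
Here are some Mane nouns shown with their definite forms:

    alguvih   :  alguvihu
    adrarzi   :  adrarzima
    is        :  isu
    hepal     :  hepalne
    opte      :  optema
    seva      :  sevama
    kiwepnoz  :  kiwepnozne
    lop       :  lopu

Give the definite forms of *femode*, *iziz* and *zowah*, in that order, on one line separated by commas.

The alternation tracks the final sound of the stem — -u when the stem ends in a voiceless consonant (*alguvih*, *is*, *lop*); -ne when the stem ends in a voiced consonant (*hepal*, *kiwepnoz*); -ma when the stem ends in a vowel (*adrarzi*, *opte*, *seva*).
The final sound of *femode* is /e/, which is a vowel, so the suffix is -ma, giving *femodema*.
The final sound of *iziz* is /z/, which is a voiced consonant, so the suffix is -ne, giving *izizne*.
Since the final sound of *zowah* is /h/ (a voiceless consonant), it takes -u, giving *zowahu*.

femodema, izizne, zowahu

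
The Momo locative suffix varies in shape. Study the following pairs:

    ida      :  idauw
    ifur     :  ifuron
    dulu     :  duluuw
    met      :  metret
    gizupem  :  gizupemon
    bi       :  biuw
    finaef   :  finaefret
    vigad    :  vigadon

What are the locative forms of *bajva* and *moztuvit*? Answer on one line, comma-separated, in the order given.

bajvauw, moztuvitret

The alternation tracks the final sound of the stem — -ret when the stem ends in a voiceless consonant (*met*, *finaef*); -on when the stem ends in a voiced consonant (*ifur*, *gizupem*, *vigad*); -uw when the stem ends in a vowel (*ida*, *dulu*, *bi*).
*bajva* — final sound /a/ (a vowel) → -uw → *bajvauw*.
The final sound of *moztuvit* is /t/, which is a voiceless consonant, so the suffix is -ret, giving *moztuvitret*.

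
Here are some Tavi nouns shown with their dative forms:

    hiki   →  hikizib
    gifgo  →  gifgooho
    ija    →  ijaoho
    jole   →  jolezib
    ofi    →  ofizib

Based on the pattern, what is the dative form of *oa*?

oaoho

The pattern is front/back vowel harmony: -zib when the last vowel of the stem is a front vowel (*hiki*, *jole*, *ofi*); -oho when the last vowel of the stem is a back vowel (*gifgo*, *ija*).
*oa*: last vowel = /a/, a back vowel → -oho → *oaoho*.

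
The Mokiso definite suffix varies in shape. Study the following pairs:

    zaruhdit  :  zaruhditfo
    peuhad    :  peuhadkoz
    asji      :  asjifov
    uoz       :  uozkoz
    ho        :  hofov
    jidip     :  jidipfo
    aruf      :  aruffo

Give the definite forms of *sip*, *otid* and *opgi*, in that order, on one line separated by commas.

The alternation tracks the final sound of the stem — -fo when the stem ends in a voiceless consonant (*zaruhdit*, *jidip*, *aruf*); -koz when the stem ends in a voiced consonant (*peuhad*, *uoz*); -fov when the stem ends in a vowel (*asji*, *ho*).
Since the final sound of *sip* is /p/ (a voiceless consonant), it takes -fo, giving *sipfo*.
The final sound of *otid* is /d/, which is a voiced consonant, so the suffix is -koz, giving *otidkoz*.
*opgi* — final sound /i/ (a vowel) → -fov → *opgifov*.

sipfo, otidkoz, opgifov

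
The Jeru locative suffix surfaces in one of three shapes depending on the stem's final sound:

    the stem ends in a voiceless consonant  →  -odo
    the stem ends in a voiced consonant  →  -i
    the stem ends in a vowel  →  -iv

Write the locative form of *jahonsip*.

*jahonsip*: final sound = /p/, a voiceless consonant → -odo → *jahonsipodo*.

jahonsipodo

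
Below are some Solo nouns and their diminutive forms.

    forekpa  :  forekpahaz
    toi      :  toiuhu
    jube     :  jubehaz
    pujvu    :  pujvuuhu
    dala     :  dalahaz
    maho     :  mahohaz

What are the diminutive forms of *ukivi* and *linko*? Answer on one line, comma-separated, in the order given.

Looking at the last vowel of each stem: -uhu when the last vowel of the stem is a high vowel (*toi*, *pujvu*); -haz when the last vowel of the stem is a non-high vowel (*forekpa*, *jube*, *dala*, *maho*).
The last vowel of *ukivi* is /i/, which is a high vowel, so the suffix is -uhu, giving *ukiviuhu*.
Since the last vowel of *linko* is /o/ (a non-high vowel), it takes -haz, giving *linkohaz*.

ukiviuhu, linkohaz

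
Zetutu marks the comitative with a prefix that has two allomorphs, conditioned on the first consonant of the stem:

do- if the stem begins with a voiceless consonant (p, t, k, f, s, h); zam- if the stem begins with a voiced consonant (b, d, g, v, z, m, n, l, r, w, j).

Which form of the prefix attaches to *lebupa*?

zam-

*lebupa*: first consonant = /l/, voiced → zam-.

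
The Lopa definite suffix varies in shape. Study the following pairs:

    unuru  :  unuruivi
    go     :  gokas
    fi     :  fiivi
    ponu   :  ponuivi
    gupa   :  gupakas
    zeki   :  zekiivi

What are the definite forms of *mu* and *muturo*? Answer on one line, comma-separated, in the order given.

The alternation tracks the last vowel of the stem — -ivi when the last vowel of the stem is a high vowel (*unuru*, *fi*, *ponu*, *zeki*); -kas when the last vowel of the stem is a non-high vowel (*go*, *gupa*).
Since the last vowel of *mu* is /u/ (a high vowel), it takes -ivi, giving *muivi*.
Since the last vowel of *muturo* is /o/ (a non-high vowel), it takes -kas, giving *muturokas*.

muivi, muturokas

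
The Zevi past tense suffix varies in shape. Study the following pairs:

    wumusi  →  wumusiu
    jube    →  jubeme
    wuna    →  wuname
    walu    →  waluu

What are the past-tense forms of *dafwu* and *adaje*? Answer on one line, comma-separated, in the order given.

dafwuu, adajeme

The suffix is conditioned by the last vowel: -u when the last vowel of the stem is a high vowel (*wumusi*, *walu*); -me when the last vowel of the stem is a non-high vowel (*jube*, *wuna*).
*dafwu*: last vowel = /u/, a high vowel → -u → *dafwuu*.
*adaje* — last vowel /e/ (a non-high vowel) → -me → *adajeme*.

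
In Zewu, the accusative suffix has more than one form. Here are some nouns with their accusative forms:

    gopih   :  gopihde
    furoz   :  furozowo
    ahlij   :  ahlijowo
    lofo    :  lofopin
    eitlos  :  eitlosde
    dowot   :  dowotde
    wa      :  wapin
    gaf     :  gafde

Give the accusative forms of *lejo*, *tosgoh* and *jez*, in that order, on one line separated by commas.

lejopin, tosgohde, jezowo

Looking at the final sound of each stem: -de when the stem ends in a voiceless consonant (*gopih*, *eitlos*, *dowot*, *gaf*); -owo when the stem ends in a voiced consonant (*furoz*, *ahlij*); -pin when the stem ends in a vowel (*lofo*, *wa*).
*lejo*: final sound = /o/, a vowel → -pin → *lejopin*.
*tosgoh*: final sound = /h/, a voiceless consonant → -de → *tosgohde*.
Since the final sound of *jez* is /z/ (a voiced consonant), it takes -owo, giving *jezowo*.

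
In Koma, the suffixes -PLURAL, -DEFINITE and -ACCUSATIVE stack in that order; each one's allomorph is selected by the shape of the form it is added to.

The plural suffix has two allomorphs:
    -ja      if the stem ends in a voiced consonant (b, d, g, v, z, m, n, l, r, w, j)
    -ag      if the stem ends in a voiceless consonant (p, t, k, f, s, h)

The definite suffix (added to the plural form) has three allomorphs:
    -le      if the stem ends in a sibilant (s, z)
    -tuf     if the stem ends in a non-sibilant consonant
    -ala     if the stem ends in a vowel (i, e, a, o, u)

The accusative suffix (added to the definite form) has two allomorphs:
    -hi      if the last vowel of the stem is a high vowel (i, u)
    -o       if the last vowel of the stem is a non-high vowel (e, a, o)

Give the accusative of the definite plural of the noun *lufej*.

Since the final consonant of *lufej* is /j/ (voiced), it takes -ja, giving *lufejja*.
The plural form *lufejja* — final sound /a/ (a vowel) → -ala → *lufejjaala*.
Since the last vowel of the definite form *lufejjaala* is /a/ (a non-high vowel), it takes -o, giving *lufejjaalao*.

lufejjaalao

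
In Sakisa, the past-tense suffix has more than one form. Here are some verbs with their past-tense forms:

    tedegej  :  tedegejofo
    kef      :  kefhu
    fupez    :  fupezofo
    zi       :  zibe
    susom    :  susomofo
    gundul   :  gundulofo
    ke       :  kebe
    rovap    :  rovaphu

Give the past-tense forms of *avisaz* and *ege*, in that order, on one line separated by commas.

The alternation tracks the final sound of the stem — -hu when the stem ends in a voiceless consonant (*kef*, *rovap*); -ofo when the stem ends in a voiced consonant (*tedegej*, *fupez*, *susom*, *gundul*); -be when the stem ends in a vowel (*zi*, *ke*).
*avisaz* — final sound /z/ (a voiced consonant) → -ofo → *avisazofo*.
*ege* — final sound /e/ (a vowel) → -be → *egebe*.

avisazofo, egebe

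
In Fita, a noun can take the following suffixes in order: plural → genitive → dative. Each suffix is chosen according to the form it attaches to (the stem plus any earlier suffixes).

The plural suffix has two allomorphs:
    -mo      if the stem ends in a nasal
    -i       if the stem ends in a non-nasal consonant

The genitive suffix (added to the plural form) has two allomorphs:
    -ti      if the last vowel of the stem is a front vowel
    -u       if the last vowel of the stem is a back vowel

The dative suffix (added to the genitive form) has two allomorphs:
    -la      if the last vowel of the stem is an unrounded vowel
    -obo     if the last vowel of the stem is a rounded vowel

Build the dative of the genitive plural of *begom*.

begommouobo

*begom*: final consonant = /m/, a nasal → -mo → *begommo*.
Since the last vowel of the plural form *begommo* is /o/ (a back vowel), it takes -u, giving *begommou*.
The last vowel of the genitive form *begommou* is /u/, which is a rounded vowel, so the dative suffix is -obo, giving *begommouobo*.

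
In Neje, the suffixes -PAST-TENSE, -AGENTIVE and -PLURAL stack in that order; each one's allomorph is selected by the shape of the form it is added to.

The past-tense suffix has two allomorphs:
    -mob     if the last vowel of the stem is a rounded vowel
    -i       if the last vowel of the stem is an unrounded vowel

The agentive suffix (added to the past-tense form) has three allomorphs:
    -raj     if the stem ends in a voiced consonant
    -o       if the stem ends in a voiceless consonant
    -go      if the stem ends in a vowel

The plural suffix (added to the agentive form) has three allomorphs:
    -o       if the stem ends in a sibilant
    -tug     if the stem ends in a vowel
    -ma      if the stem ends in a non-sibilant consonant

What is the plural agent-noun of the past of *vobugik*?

vobugikigotug

*vobugik*: last vowel = /i/, an unrounded vowel → -i → *vobugiki*.
Since the final sound of the past-tense form *vobugiki* is /i/ (a vowel), it takes -go, giving *vobugikigo*.
Since the final sound of the agentive form *vobugikigo* is /o/ (a vowel), it takes -tug, giving *vobugikigotug*.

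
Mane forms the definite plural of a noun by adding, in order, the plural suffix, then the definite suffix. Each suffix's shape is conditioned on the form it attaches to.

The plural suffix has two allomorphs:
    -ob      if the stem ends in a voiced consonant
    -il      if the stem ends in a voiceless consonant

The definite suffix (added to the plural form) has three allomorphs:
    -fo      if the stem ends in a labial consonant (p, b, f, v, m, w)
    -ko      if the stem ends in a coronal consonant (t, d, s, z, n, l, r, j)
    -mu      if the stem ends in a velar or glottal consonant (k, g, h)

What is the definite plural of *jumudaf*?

jumudafilko

*jumudaf* — final consonant /f/ (voiceless) → -il → *jumudafil*.
The plural form *jumudafil* — final consonant /l/ (coronal) → -ko → *jumudafilko*.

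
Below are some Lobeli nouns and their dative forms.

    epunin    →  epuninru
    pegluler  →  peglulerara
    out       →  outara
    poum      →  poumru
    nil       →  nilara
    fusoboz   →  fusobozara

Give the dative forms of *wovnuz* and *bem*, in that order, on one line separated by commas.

wovnuzara, bemru

Looking at the final consonant of each stem: -ru when the stem ends in a nasal (*epunin*, *poum*); -ara when the stem ends in a non-nasal consonant (*pegluler*, *out*, *nil*, *fusoboz*).
The final consonant of *wovnuz* is /z/, which is non-nasal, so the suffix is -ara, giving *wovnuzara*.
*bem*: final consonant = /m/, a nasal → -ru → *bemru*.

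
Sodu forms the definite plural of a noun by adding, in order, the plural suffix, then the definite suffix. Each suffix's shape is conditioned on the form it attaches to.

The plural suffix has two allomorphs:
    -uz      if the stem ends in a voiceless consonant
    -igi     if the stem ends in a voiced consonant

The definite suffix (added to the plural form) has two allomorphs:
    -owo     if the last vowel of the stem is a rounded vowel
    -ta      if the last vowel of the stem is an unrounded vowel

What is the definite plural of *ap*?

apuzowo

Since the final consonant of *ap* is /p/ (voiceless), it takes -uz, giving *apuz*.
The plural form *apuz* — last vowel /u/ (a rounded vowel) → -owo → *apuzowo*.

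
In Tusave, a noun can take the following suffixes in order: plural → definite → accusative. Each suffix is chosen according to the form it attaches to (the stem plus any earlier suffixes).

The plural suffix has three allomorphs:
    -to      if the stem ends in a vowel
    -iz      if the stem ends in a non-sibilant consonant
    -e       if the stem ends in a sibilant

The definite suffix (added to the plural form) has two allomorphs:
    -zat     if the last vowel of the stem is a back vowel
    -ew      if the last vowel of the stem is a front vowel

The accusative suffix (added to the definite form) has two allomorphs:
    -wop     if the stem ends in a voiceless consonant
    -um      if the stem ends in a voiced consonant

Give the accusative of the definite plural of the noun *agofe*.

Since the final sound of *agofe* is /e/ (a vowel), it takes -to, giving *agofeto*.
The plural form *agofeto*: last vowel = /o/, a back vowel → -zat → *agofetozat*.
The definite form *agofetozat* — final consonant /t/ (voiceless) → -wop → *agofetozatwop*.

agofetozatwop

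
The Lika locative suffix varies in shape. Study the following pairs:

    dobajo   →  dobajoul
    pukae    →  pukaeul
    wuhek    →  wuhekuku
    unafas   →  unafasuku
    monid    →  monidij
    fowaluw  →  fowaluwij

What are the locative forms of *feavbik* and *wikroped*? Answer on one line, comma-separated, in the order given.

Looking at the final sound of each stem: -uku when the stem ends in a voiceless consonant (*wuhek*, *unafas*); -ij when the stem ends in a voiced consonant (*monid*, *fowaluw*); -ul when the stem ends in a vowel (*dobajo*, *pukae*).
The final sound of *feavbik* is /k/, which is a voiceless consonant, so the suffix is -uku, giving *feavbikuku*.
*wikroped*: final sound = /d/, a voiced consonant → -ij → *wikropedij*.

feavbikuku, wikropedij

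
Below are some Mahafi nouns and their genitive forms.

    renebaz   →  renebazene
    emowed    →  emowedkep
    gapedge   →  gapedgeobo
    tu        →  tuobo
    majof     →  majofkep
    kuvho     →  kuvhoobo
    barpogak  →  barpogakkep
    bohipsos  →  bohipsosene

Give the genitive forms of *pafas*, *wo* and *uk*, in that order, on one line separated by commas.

Looking at the final sound of each stem: -ene when the stem ends in a sibilant (*renebaz*, *bohipsos*); -kep when the stem ends in a non-sibilant consonant (*emowed*, *majof*, *barpogak*); -obo when the stem ends in a vowel (*gapedge*, *tu*, *kuvho*).
The final sound of *pafas* is /s/, which is a sibilant, so the suffix is -ene, giving *pafasene*.
The final sound of *wo* is /o/, which is a vowel, so the suffix is -obo, giving *woobo*.
The final sound of *uk* is /k/, which is a non-sibilant consonant, so the suffix is -kep, giving *ukkep*.

pafasene, woobo, ukkep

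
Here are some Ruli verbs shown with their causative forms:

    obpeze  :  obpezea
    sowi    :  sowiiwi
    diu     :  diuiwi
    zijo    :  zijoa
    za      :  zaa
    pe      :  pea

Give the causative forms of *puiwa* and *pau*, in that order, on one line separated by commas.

The pattern is height harmony: -iwi when the last vowel of the stem is a high vowel (*sowi*, *diu*); -a when the last vowel of the stem is a non-high vowel (*obpeze*, *zijo*, *za*, *pe*).
The last vowel of *puiwa* is /a/, which is a non-high vowel, so the suffix is -a, giving *puiwaa*.
*pau*: last vowel = /u/, a high vowel → -iwi → *pauiwi*.

puiwaa, pauiwi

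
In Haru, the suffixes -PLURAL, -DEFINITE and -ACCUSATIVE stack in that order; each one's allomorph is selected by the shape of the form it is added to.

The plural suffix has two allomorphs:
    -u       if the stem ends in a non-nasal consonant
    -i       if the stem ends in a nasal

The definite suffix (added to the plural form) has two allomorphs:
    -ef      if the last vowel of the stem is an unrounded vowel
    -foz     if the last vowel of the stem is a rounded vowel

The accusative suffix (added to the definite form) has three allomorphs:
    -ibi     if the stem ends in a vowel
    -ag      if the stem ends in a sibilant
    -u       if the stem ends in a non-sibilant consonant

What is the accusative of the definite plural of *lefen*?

lefeniefu

*lefen* — final consonant /n/ (a nasal) → -i → *lefeni*.
Since the last vowel of the plural form *lefeni* is /i/ (an unrounded vowel), it takes -ef, giving *lefenief*.
The definite form *lefenief*: final sound = /f/, a non-sibilant consonant → -u → *lefeniefu*.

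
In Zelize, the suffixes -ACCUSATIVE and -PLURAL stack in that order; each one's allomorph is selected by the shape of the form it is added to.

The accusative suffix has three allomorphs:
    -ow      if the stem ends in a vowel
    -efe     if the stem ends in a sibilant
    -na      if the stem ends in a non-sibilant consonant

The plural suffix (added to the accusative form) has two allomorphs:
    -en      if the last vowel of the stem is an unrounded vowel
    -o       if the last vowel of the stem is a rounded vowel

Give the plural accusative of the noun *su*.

suowo

Since the final sound of *su* is /u/ (a vowel), it takes -ow, giving *suow*.
Since the last vowel of the accusative form *suow* is /o/ (a rounded vowel), it takes -o, giving *suowo*.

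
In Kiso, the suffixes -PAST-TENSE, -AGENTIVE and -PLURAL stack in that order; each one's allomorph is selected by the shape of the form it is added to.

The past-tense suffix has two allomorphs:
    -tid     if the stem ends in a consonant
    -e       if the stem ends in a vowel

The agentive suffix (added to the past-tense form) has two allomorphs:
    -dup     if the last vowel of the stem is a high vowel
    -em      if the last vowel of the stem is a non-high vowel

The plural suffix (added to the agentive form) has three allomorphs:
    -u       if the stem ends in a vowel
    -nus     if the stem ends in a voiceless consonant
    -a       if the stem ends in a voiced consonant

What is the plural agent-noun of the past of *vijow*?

*vijow* — final sound /w/ (a consonant) → -tid → *vijowtid*.
The last vowel of the past-tense form *vijowtid* is /i/, which is a high vowel, so the agentive suffix is -dup, giving *vijowtiddup*.
The agentive form *vijowtiddup*: final sound = /p/, a voiceless consonant → -nus → *vijowtiddupnus*.

vijowtiddupnus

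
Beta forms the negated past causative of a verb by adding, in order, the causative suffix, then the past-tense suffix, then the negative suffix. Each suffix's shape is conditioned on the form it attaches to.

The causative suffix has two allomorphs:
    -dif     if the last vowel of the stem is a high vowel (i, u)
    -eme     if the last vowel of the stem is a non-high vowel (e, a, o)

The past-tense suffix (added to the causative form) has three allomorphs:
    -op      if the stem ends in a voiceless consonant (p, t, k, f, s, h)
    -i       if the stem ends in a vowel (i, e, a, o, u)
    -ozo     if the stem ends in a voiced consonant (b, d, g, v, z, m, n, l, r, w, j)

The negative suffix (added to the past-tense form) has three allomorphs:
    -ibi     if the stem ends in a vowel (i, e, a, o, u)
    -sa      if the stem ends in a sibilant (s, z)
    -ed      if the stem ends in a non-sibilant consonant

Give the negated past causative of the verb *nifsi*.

*nifsi* — last vowel /i/ (a high vowel) → -dif → *nifsidif*.
Since the final sound of the causative form *nifsidif* is /f/ (a voiceless consonant), it takes -op, giving *nifsidifop*.
Since the final sound of the past-tense form *nifsidifop* is /p/ (a non-sibilant consonant), it takes -ed, giving *nifsidifoped*.

nifsidifoped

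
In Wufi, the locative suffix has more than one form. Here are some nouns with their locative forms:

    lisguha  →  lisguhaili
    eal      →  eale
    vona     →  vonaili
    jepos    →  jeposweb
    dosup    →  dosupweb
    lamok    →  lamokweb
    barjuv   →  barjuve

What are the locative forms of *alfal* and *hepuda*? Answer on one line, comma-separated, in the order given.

The alternation tracks the final sound of the stem — -web when the stem ends in a voiceless consonant (*jepos*, *dosup*, *lamok*); -e when the stem ends in a voiced consonant (*eal*, *barjuv*); -ili when the stem ends in a vowel (*lisguha*, *vona*).
Since the final sound of *alfal* is /l/ (a voiced consonant), it takes -e, giving *alfale*.
*hepuda*: final sound = /a/, a vowel → -ili → *hepudaili*.

alfale, hepudaili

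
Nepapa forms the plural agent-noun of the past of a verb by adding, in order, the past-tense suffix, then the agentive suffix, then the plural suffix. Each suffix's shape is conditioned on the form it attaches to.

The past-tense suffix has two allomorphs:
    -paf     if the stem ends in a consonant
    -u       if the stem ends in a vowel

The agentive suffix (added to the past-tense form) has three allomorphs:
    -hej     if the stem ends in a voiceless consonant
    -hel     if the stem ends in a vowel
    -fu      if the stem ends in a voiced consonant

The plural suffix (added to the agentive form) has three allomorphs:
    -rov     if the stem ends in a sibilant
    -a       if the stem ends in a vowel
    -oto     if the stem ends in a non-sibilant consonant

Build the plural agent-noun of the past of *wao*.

waouheloto

The final sound of *wao* is /o/, which is a vowel, so the past-tense suffix is -u, giving *waou*.
Since the final sound of the past-tense form *waou* is /u/ (a vowel), it takes -hel, giving *waouhel*.
The final sound of the agentive form *waouhel* is /l/, which is a non-sibilant consonant, so the plural suffix is -oto, giving *waouheloto*.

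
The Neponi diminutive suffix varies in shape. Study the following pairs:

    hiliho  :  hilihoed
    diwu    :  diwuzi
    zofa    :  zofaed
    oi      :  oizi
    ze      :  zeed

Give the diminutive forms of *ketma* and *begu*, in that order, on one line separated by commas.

ketmaed, beguzi

The suffix is conditioned by the last vowel: -zi when the last vowel of the stem is a high vowel (*diwu*, *oi*); -ed when the last vowel of the stem is a non-high vowel (*hiliho*, *zofa*, *ze*).
*ketma*: last vowel = /a/, a non-high vowel → -ed → *ketmaed*.
*begu*: last vowel = /u/, a high vowel → -zi → *beguzi*.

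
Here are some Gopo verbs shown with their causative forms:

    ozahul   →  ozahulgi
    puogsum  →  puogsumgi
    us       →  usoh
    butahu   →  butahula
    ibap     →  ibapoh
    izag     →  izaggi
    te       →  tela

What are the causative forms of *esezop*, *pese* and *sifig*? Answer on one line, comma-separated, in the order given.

esezopoh, pesela, sifiggi

The pattern is voicing of the final sound: -oh when the stem ends in a voiceless consonant (*us*, *ibap*); -gi when the stem ends in a voiced consonant (*ozahul*, *puogsum*, *izag*); -la when the stem ends in a vowel (*butahu*, *te*).
The final sound of *esezop* is /p/, which is a voiceless consonant, so the suffix is -oh, giving *esezopoh*.
*pese* — final sound /e/ (a vowel) → -la → *pesela*.
*sifig* — final sound /g/ (a voiced consonant) → -gi → *sifiggi*.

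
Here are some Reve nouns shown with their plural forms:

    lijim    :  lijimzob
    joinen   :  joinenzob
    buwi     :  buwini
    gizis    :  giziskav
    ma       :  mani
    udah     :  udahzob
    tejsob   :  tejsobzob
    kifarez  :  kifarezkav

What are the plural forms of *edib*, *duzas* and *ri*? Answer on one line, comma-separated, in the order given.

edibzob, duzaskav, rini

The alternation tracks the final sound of the stem — -kav when the stem ends in a sibilant (*gizis*, *kifarez*); -zob when the stem ends in a non-sibilant consonant (*lijim*, *joinen*, *udah*, *tejsob*); -ni when the stem ends in a vowel (*buwi*, *ma*).
Since the final sound of *edib* is /b/ (a non-sibilant consonant), it takes -zob, giving *edibzob*.
The final sound of *duzas* is /s/, which is a sibilant, so the suffix is -kav, giving *duzaskav*.
The final sound of *ri* is /i/, which is a vowel, so the suffix is -ni, giving *rini*.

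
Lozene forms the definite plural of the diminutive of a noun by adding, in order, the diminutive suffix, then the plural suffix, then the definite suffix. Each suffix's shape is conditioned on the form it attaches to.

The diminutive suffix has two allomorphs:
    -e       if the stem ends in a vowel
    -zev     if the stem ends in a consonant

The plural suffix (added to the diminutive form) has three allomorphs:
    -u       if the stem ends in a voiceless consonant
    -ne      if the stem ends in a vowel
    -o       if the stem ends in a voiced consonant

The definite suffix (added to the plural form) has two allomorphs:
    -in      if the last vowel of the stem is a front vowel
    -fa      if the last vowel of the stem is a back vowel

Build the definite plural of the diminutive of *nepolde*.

*nepolde* — final sound /e/ (a vowel) → -e → *nepoldee*.
The diminutive form *nepoldee*: final sound = /e/, a vowel → -ne → *nepoldeene*.
The plural form *nepoldeene*: last vowel = /e/, a front vowel → -in → *nepoldeenein*.

nepoldeenein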